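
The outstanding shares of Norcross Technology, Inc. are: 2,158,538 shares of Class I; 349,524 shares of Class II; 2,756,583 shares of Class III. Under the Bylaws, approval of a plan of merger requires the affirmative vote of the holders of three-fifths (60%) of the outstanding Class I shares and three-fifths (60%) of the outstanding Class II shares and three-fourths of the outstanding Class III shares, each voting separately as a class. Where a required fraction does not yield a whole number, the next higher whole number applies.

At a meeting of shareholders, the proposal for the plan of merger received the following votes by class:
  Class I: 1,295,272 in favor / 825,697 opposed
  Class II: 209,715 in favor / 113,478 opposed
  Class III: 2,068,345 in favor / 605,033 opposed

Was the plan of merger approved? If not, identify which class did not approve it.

Class I: 3/5 of 2158538 = 1295122.80, rounded up to 1295123; 1,295,123 required, 1,295,272 in favor — approved.
Class II: 3/5 of 349524 = 209714.40, rounded up to 209715; 209,715 required, 209,715 in favor — approved.
Class III: 3/4 of 2756583 = 2067437.25, rounded up to 2067438; 2,067,438 required, 2,068,345 in favor — approved.

Approved — every class gave the required vote.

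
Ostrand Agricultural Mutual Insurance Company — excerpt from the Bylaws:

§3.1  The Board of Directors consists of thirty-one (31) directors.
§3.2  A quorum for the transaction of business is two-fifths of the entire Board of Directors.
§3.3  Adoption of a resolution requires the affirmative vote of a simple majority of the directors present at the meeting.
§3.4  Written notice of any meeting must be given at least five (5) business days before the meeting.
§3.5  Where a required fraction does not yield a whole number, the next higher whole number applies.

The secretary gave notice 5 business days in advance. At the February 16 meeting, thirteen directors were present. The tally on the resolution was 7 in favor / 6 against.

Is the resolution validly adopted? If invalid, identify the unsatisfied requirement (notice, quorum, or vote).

Valid — all requirements satisfied.

Notice: 5 business days given; 5 required (5 ≥ 5). Satisfied.
Quorum: 13 present; quorum is 13. Satisfied.
Vote: the resolution requires a majority of the directors present (13). A majority of 13 is 7, so 7 affirmative votes are needed; 7 voted in favor. Satisfied.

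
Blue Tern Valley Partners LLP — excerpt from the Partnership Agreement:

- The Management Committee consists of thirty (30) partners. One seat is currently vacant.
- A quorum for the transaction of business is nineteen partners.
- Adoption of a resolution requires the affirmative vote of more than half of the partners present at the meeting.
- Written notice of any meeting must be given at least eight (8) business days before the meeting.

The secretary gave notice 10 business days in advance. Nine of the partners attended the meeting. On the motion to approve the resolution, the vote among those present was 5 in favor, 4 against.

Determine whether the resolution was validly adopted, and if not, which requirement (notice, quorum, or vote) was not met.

Notice: 10 business days given; 8 required (10 ≥ 8). Satisfied.
Quorum: 9 present; quorum is 19. Not satisfied.
Vote: the resolution requires a majority of the partners present (9). A majority of 9 is 5, so 5 affirmative votes are needed; 5 voted in favor. Satisfied. (Moot — without a quorum no business can be validly transacted.)

Invalid — quorum requirement not satisfied.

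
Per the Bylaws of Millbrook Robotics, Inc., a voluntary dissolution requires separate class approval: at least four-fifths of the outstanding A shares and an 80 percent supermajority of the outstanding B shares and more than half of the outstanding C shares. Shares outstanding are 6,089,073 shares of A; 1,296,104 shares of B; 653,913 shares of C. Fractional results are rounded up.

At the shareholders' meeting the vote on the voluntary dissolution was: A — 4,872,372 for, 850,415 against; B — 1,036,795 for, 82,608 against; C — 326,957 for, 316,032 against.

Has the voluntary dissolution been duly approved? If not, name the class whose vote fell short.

Not approved — the B shares did not give the required vote.

A: 4/5 of 6089073 = 4871258.40, rounded up to 4871259; 4,871,259 required, 4,872,372 in favor — approved.
B: 4/5 of 1296104 = 1036883.20, rounded up to 1036884; 1,036,884 required, 1,036,795 in favor — not approved.
C: a majority of 653913 is 326957; 326,957 required, 326,957 in favor — approved.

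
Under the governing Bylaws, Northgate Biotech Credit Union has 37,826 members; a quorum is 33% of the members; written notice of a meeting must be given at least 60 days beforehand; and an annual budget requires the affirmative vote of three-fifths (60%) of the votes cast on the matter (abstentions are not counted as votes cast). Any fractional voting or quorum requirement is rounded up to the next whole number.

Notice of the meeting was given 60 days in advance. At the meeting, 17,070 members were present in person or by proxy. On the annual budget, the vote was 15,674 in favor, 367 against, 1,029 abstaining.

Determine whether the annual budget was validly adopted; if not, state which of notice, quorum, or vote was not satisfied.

Notice: 60 days given; 60 required. Satisfied.
Quorum: 33% of 37,826 = 12,482.58, rounded up to 12,483; 17,070 present. Satisfied.
Vote: requires three-fifths of the votes cast (17,070 − 1,029 abstaining = 16,041); 3/5 of 16041 = 9624.60, rounded up to 9625, so 9,625 needed; 15,674 in favor. Satisfied.

Valid — all requirements satisfied.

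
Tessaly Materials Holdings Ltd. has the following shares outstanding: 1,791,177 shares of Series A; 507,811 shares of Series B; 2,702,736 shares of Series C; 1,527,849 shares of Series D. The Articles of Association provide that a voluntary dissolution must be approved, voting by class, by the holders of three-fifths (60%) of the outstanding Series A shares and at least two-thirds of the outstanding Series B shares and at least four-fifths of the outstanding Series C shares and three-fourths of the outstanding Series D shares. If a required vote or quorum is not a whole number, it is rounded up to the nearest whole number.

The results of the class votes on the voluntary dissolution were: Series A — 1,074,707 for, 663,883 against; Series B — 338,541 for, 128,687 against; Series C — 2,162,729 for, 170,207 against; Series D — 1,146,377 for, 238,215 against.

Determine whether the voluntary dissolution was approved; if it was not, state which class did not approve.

Approved — every class gave the required vote.

Series A: 3/5 of 1791177 = 1074706.20, rounded up to 1074707; 1,074,707 required, 1,074,707 in favor — approved.
Series B: 2/3 of 507811 = 338540.67, rounded up to 338541; 338,541 required, 338,541 in favor — approved.
Series C: 4/5 of 2702736 = 2162188.80, rounded up to 2162189; 2,162,189 required, 2,162,729 in favor — approved.
Series D: 3/4 of 1527849 = 1145886.75, rounded up to 1145887; 1,145,887 required, 1,146,377 in favor — approved.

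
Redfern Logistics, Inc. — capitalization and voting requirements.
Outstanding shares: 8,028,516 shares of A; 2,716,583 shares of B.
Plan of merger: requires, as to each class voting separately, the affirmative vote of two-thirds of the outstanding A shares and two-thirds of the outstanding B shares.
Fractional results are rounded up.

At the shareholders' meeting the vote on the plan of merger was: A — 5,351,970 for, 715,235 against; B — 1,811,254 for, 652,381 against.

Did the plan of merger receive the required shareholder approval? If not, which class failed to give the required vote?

A: 2/3 of 8028516 = 5352344; 5,352,344 required, 5,351,970 in favor — not approved.
B: 2/3 of 2716583 = 1811055.33, rounded up to 1811056; 1,811,056 required, 1,811,254 in favor — approved.

Not approved — the A shares did not give the required vote.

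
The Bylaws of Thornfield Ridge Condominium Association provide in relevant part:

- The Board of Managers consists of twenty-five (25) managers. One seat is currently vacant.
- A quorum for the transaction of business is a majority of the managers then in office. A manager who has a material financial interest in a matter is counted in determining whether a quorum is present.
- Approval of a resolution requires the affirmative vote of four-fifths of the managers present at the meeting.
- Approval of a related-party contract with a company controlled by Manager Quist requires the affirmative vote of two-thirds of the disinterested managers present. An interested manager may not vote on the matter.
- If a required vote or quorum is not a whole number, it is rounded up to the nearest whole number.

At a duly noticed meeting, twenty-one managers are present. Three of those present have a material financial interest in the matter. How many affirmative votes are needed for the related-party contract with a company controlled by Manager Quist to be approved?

The related-party contract with a company controlled by Manager Quist requires two-thirds of the disinterested managers present (21 − 3 = 18).
2/3 of 18 = 12.

12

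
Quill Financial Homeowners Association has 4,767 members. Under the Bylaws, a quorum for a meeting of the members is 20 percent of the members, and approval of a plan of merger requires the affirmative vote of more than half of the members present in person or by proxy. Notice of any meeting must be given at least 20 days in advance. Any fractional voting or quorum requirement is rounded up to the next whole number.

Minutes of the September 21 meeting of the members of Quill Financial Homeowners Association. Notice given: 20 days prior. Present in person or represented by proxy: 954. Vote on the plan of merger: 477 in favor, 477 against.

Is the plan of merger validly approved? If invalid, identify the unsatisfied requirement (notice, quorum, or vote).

Invalid — vote requirement not satisfied.

Notice: 20 days given; 20 required. Satisfied.
Quorum: 20% of 4,767 = 953.40, rounded up to 954; 954 present. Satisfied.
Vote: requires a majority of those present (954); a majority of 954 is 478, so 478 needed; 477 in favor. Not satisfied.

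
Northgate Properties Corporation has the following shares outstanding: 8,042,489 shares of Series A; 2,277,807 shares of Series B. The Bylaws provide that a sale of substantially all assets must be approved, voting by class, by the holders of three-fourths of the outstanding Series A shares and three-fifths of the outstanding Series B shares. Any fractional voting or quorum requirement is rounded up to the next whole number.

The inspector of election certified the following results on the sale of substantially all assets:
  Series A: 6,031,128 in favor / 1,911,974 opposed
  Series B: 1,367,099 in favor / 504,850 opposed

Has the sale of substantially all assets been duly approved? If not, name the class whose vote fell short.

Not approved — the Series A shares did not give the required vote.

Series A: 3/4 of 8042489 = 6031866.75, rounded up to 6031867; 6,031,867 required, 6,031,128 in favor — not approved.
Series B: 3/5 of 2277807 = 1366684.20, rounded up to 1366685; 1,366,685 required, 1,367,099 in favor — approved.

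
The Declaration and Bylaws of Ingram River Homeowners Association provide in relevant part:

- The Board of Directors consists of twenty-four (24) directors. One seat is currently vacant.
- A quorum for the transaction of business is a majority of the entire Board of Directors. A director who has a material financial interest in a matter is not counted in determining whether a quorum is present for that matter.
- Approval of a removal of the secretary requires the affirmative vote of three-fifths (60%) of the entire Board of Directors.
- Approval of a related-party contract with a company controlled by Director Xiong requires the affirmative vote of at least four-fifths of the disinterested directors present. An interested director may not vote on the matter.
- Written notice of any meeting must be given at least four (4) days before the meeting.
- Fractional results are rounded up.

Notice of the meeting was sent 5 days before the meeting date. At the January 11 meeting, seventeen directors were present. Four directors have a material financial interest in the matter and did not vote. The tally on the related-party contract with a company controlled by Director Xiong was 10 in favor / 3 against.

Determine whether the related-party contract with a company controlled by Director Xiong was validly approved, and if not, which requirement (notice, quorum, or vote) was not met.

Invalid — vote requirement not satisfied.

Notice: 5 days given; 4 required (5 ≥ 4). Satisfied.
Quorum: 17 present, but the 4 interested directors do not count, leaving 13. Quorum is 13. Satisfied.
Vote: the related-party contract with a company controlled by Director Xiong requires four-fifths of the disinterested directors present (17 − 4 = 13). 4/5 of 13 = 10.40, rounded up to 11, so 11 affirmative votes are needed; 10 voted in favor. Not satisfied.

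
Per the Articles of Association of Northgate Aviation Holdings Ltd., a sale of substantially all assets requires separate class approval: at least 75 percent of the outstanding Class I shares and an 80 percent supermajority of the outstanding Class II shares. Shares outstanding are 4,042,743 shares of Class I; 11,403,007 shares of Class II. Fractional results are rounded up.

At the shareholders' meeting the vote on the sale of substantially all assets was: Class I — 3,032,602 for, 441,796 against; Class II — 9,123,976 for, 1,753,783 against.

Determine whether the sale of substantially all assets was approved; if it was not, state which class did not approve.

Approved — every class gave the required vote.

Class I: 3/4 of 4042743 = 3032057.25, rounded up to 3032058; 3,032,058 required, 3,032,602 in favor — approved.
Class II: 4/5 of 11403007 = 9122405.60, rounded up to 9122406; 9,122,406 required, 9,123,976 in favor — approved.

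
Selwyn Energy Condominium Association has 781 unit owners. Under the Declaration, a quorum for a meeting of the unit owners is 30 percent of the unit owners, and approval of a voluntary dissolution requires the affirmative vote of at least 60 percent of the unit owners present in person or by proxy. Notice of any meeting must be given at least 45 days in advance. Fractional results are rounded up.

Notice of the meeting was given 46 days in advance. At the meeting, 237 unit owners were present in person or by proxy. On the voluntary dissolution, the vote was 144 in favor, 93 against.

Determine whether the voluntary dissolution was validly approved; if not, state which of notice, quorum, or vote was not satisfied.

Notice: 46 days given; 45 required. Satisfied.
Quorum: 30% of 781 = 234.30, rounded up to 235; 237 present. Satisfied.
Vote: requires three-fifths of those present (237); 3/5 of 237 = 142.20, rounded up to 143, so 143 needed; 144 in favor. Satisfied.

Valid — all requirements satisfied.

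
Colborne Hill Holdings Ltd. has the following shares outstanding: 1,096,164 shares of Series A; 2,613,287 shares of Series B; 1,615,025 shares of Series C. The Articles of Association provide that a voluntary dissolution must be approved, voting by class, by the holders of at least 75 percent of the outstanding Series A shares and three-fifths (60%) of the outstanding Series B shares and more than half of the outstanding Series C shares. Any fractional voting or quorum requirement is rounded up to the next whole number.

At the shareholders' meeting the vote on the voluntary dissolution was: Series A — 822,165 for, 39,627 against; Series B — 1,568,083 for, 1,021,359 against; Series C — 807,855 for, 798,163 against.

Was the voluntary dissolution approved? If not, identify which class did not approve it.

Series A: 3/4 of 1096164 = 822123; 822,123 required, 822,165 in favor — approved.
Series B: 3/5 of 2613287 = 1567972.20, rounded up to 1567973; 1,567,973 required, 1,568,083 in favor — approved.
Series C: a majority of 1615025 is 807513; 807,513 required, 807,855 in favor — approved.

Approved — every class gave the required vote.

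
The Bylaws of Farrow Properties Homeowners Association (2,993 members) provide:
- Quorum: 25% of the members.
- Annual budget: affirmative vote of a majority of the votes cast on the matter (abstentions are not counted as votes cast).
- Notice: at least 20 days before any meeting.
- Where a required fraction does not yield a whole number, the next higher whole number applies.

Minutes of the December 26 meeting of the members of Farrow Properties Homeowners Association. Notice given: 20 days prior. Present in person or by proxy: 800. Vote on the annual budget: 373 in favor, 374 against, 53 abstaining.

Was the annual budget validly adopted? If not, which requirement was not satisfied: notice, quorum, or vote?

Notice: 20 days given; 20 required. Satisfied.
Quorum: 25% of 2,993 = 748.25, rounded up to 749; 800 present. Satisfied.
Vote: requires a majority of the votes cast (800 − 53 abstaining = 747); a majority of 747 is 374, so 374 needed; 373 in favor. Not satisfied.

Invalid — vote requirement not satisfied.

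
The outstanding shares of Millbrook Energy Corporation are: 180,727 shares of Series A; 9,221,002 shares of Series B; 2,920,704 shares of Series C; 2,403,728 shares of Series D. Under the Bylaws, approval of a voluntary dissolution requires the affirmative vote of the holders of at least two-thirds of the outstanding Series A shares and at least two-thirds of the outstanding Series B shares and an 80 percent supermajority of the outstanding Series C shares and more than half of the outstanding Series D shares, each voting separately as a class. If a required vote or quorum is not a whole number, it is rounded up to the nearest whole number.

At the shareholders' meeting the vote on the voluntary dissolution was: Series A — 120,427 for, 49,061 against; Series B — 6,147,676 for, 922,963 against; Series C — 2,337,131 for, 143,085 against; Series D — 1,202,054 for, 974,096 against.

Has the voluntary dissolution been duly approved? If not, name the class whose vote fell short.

Not approved — the Series A shares did not give the required vote.

Series A: 2/3 of 180727 = 120484.67, rounded up to 120485; 120,485 required, 120,427 in favor — not approved.
Series B: 2/3 of 9221002 = 6147334.67, rounded up to 6147335; 6,147,335 required, 6,147,676 in favor — approved.
Series C: 4/5 of 2920704 = 2336563.20, rounded up to 2336564; 2,336,564 required, 2,337,131 in favor — approved.
Series D: a majority of 2403728 is 1201865; 1,201,865 required, 1,202,054 in favor — approved.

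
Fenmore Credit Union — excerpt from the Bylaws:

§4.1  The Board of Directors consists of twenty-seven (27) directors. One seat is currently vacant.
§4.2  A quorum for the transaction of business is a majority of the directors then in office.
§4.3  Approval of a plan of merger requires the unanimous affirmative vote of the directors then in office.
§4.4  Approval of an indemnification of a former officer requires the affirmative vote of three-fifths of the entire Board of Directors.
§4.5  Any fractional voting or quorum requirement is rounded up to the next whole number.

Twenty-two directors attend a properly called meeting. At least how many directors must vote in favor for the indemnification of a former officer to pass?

17

The indemnification of a former officer requires three-fifths of the entire Board of Directors (27).
3/5 of 27 = 16.20, rounded up to 17.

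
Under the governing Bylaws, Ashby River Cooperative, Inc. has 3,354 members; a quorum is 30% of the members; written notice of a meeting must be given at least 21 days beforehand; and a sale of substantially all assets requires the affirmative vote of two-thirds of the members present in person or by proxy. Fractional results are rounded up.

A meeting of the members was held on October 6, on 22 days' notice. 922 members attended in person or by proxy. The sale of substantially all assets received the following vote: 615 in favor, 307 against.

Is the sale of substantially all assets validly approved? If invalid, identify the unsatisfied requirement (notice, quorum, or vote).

Invalid — quorum requirement not satisfied.

Notice: 22 days given; 21 required. Satisfied.
Quorum: 30% of 3,354 = 1,006.20, rounded up to 1,007; 922 present. Not satisfied.
Vote: requires two-thirds of those present (922); 2/3 of 922 = 614.67, rounded up to 615, so 615 needed; 615 in favor. Satisfied.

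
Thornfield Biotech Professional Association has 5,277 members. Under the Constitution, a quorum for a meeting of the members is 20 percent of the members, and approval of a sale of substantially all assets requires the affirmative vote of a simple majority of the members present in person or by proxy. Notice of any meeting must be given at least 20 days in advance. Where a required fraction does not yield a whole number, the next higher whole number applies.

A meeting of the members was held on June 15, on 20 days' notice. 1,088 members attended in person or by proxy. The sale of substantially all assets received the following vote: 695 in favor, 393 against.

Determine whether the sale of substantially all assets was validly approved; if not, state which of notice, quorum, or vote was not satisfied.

Notice: 20 days given; 20 required. Satisfied.
Quorum: 20% of 5,277 = 1,055.40, rounded up to 1,056; 1,088 present. Satisfied.
Vote: requires a majority of those present (1,088); a majority of 1088 is 545, so 545 needed; 695 in favor. Satisfied.

Valid — all requirements satisfied.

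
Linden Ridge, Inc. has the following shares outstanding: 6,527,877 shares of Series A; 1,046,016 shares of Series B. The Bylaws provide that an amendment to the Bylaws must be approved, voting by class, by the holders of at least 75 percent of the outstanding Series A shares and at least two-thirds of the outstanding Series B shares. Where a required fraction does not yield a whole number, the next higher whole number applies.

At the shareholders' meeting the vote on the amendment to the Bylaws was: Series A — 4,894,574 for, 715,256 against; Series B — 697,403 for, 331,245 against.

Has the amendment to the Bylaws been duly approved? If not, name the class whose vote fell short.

Series A: 3/4 of 6527877 = 4895907.75, rounded up to 4895908; 4,895,908 required, 4,894,574 in favor — not approved.
Series B: 2/3 of 1046016 = 697344; 697,344 required, 697,403 in favor — approved.

Not approved — the Series A shares did not give the required vote.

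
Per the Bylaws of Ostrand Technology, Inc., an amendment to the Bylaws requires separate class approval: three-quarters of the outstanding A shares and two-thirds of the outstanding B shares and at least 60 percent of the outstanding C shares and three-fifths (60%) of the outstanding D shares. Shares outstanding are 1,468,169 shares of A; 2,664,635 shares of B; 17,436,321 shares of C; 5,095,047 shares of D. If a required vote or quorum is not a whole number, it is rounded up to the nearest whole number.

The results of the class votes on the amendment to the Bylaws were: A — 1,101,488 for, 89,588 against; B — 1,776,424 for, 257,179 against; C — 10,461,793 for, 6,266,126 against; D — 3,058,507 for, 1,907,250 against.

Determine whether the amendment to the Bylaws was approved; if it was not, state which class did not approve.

Approved — every class gave the required vote.

A: 3/4 of 1468169 = 1101126.75, rounded up to 1101127; 1,101,127 required, 1,101,488 in favor — approved.
B: 2/3 of 2664635 = 1776423.33, rounded up to 1776424; 1,776,424 required, 1,776,424 in favor — approved.
C: 3/5 of 17436321 = 10461792.60, rounded up to 10461793; 10,461,793 required, 10,461,793 in favor — approved.
D: 3/5 of 5095047 = 3057028.20, rounded up to 3057029; 3,057,029 required, 3,058,507 in favor — approved.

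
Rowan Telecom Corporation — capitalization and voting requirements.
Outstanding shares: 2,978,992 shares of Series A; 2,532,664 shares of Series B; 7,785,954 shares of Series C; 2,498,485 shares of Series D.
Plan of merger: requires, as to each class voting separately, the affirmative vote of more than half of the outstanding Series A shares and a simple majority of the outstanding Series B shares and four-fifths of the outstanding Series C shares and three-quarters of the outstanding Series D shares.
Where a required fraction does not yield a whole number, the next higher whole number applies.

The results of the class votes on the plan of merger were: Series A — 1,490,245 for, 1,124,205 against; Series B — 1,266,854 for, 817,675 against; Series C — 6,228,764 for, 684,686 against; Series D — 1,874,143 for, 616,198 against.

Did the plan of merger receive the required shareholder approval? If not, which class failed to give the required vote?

Series A: a majority of 2978992 is 1489497; 1,489,497 required, 1,490,245 in favor — approved.
Series B: a majority of 2532664 is 1266333; 1,266,333 required, 1,266,854 in favor — approved.
Series C: 4/5 of 7785954 = 6228763.20, rounded up to 6228764; 6,228,764 required, 6,228,764 in favor — approved.
Series D: 3/4 of 2498485 = 1873863.75, rounded up to 1873864; 1,873,864 required, 1,874,143 in favor — approved.

Approved — every class gave the required vote.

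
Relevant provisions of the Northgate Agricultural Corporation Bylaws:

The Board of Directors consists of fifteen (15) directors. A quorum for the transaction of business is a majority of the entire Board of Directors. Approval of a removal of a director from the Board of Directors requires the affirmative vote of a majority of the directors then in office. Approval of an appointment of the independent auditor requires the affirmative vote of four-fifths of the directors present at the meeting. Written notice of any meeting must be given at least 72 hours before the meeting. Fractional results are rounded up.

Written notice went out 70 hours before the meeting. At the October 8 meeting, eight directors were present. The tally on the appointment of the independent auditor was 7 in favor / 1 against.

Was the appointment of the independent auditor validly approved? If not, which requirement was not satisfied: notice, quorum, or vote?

Invalid — notice requirement not satisfied.

Notice: 70 hours given; 72 required (70 < 72). Not satisfied.
Quorum: 8 present; quorum is 8. Satisfied.
Vote: the appointment of the independent auditor requires four-fifths of the directors present (8). 4/5 of 8 = 6.40, rounded up to 7, so 7 affirmative votes are needed; 7 voted in favor. Satisfied.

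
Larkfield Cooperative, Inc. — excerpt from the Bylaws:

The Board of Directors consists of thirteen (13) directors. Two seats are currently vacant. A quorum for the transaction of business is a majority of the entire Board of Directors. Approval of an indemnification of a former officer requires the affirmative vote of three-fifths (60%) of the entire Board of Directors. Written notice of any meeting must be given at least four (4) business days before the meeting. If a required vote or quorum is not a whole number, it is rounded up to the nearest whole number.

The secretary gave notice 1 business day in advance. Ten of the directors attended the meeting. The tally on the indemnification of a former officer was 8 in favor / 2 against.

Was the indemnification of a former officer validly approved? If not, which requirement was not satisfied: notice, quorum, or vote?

Notice: 1 business day given; 4 required (1 < 4). Not satisfied.
Quorum: 10 present; quorum is 7. Satisfied.
Vote: the indemnification of a former officer requires three-fifths of the entire Board of Directors (13). 3/5 of 13 = 7.80, rounded up to 8, so 8 affirmative votes are needed; 8 voted in favor. Satisfied.

Invalid — notice requirement not satisfied.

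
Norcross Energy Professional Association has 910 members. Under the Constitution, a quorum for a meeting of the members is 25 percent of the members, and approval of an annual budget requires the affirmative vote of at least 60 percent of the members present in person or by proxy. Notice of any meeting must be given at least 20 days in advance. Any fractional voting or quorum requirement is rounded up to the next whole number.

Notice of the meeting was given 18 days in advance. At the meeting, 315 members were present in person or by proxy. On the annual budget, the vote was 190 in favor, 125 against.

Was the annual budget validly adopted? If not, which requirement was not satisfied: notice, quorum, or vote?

Notice: 18 days given; 20 required. Not satisfied.
Quorum: 25% of 910 = 227.50, rounded up to 228; 315 present. Satisfied.
Vote: requires three-fifths of those present (315); 3/5 of 315 = 189, so 189 needed; 190 in favor. Satisfied.

Invalid — notice requirement not satisfied.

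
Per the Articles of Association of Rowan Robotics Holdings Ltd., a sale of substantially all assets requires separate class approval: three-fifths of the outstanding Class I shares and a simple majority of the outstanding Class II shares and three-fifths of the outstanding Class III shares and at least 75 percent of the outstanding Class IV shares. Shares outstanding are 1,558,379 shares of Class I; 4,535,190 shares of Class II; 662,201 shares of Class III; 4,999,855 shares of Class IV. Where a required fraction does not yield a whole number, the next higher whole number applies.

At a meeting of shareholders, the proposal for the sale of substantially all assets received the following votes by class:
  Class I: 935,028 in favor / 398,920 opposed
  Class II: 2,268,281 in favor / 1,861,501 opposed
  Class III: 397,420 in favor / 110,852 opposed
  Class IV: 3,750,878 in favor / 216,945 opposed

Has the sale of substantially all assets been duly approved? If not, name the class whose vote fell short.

Approved — every class gave the required vote.

Class I: 3/5 of 1558379 = 935027.40, rounded up to 935028; 935,028 required, 935,028 in favor — approved.
Class II: a majority of 4535190 is 2267596; 2,267,596 required, 2,268,281 in favor — approved.
Class III: 3/5 of 662201 = 397320.60, rounded up to 397321; 397,321 required, 397,420 in favor — approved.
Class IV: 3/4 of 4999855 = 3749891.25, rounded up to 3749892; 3,749,892 required, 3,750,878 in favor — approved.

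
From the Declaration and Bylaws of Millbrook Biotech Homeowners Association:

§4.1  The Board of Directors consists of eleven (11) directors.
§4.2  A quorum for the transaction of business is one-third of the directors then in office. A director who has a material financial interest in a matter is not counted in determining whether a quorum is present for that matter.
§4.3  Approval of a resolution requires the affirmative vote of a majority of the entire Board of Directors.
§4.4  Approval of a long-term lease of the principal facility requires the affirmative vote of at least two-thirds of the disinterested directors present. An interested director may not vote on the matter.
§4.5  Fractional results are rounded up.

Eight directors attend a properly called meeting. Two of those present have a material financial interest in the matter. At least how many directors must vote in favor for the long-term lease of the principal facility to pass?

The long-term lease of the principal facility requires two-thirds of the disinterested directors present (8 − 2 = 6).
2/3 of 6 = 4.

4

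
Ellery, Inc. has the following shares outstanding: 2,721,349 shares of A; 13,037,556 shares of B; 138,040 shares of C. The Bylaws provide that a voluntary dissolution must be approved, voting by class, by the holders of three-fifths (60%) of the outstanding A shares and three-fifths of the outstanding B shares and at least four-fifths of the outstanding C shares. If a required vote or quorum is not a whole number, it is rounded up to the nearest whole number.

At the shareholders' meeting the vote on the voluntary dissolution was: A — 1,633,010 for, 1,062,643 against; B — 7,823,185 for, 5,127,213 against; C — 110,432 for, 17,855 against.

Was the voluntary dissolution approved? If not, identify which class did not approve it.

A: 3/5 of 2721349 = 1632809.40, rounded up to 1632810; 1,632,810 required, 1,633,010 in favor — approved.
B: 3/5 of 13037556 = 7822533.60, rounded up to 7822534; 7,822,534 required, 7,823,185 in favor — approved.
C: 4/5 of 138040 = 110432; 110,432 required, 110,432 in favor — approved.

Approved — every class gave the required vote.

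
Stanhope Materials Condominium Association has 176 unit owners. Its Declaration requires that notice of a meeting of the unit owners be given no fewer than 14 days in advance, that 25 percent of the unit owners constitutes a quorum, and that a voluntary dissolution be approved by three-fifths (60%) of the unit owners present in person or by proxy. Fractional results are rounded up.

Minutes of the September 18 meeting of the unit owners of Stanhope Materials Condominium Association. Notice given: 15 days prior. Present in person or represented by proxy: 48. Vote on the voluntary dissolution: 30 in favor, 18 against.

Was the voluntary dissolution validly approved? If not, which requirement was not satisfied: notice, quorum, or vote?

Valid — all requirements satisfied.

Notice: 15 days given; 14 required. Satisfied.
Quorum: 25% of 176 = 44; 48 present. Satisfied.
Vote: requires three-fifths of those present (48); 3/5 of 48 = 28.80, rounded up to 29, so 29 needed; 30 in favor. Satisfied.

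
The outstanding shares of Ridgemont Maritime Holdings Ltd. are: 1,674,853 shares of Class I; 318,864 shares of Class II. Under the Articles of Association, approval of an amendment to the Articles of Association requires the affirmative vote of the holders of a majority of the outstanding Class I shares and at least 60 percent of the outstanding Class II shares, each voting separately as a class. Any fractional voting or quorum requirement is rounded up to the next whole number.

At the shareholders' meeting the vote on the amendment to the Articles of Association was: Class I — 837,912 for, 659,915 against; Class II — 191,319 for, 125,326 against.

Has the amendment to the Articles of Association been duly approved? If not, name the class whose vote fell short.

Class I: a majority of 1674853 is 837427; 837,427 required, 837,912 in favor — approved.
Class II: 3/5 of 318864 = 191318.40, rounded up to 191319; 191,319 required, 191,319 in favor — approved.

Approved — every class gave the required vote.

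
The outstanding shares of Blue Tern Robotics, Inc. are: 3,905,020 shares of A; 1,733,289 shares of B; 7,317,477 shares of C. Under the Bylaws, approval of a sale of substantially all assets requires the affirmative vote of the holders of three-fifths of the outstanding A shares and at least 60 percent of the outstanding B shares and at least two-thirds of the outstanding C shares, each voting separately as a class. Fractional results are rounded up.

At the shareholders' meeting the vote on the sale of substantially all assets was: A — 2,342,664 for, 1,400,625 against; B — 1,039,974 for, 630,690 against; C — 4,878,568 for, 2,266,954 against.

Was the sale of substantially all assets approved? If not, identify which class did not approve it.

Not approved — the A shares did not give the required vote.

A: 3/5 of 3905020 = 2343012; 2,343,012 required, 2,342,664 in favor — not approved.
B: 3/5 of 1733289 = 1039973.40, rounded up to 1039974; 1,039,974 required, 1,039,974 in favor — approved.
C: 2/3 of 7317477 = 4878318; 4,878,318 required, 4,878,568 in favor — approved.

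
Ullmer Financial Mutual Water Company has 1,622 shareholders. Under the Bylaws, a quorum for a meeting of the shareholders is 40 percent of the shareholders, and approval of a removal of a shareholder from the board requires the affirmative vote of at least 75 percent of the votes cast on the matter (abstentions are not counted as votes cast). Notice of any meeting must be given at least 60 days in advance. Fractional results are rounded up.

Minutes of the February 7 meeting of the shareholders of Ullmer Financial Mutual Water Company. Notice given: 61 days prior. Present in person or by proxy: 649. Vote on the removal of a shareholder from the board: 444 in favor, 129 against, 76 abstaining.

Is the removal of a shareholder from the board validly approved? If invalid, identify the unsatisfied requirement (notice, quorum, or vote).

Valid — all requirements satisfied.

Notice: 61 days given; 60 required. Satisfied.
Quorum: 40% of 1,622 = 648.80, rounded up to 649; 649 present. Satisfied.
Vote: requires three-fourths of the votes cast (649 − 76 abstaining = 573); 3/4 of 573 = 429.75, rounded up to 430, so 430 needed; 444 in favor. Satisfied.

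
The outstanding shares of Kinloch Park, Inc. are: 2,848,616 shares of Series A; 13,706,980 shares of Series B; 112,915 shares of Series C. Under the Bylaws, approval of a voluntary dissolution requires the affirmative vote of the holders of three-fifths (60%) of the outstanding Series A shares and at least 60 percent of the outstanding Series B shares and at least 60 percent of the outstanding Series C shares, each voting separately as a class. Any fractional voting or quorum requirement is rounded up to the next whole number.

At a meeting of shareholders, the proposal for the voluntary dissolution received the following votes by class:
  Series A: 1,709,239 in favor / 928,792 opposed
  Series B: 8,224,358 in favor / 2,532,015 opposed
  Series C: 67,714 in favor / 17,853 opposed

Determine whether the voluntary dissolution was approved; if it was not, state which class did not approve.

Series A: 3/5 of 2848616 = 1709169.60, rounded up to 1709170; 1,709,170 required, 1,709,239 in favor — approved.
Series B: 3/5 of 13706980 = 8224188; 8,224,188 required, 8,224,358 in favor — approved.
Series C: 3/5 of 112915 = 67749; 67,749 required, 67,714 in favor — not approved.

Not approved — the Series C shares did not give the required vote.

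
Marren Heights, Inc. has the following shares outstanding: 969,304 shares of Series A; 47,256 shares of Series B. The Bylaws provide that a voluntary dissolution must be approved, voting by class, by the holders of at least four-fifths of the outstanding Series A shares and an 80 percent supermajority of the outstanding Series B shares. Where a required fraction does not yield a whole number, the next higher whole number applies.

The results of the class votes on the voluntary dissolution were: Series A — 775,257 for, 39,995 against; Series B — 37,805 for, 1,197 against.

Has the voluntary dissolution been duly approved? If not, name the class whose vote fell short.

Series A: 4/5 of 969304 = 775443.20, rounded up to 775444; 775,444 required, 775,257 in favor — not approved.
Series B: 4/5 of 47256 = 37804.80, rounded up to 37805; 37,805 required, 37,805 in favor — approved.

Not approved — the Series A shares did not give the required vote.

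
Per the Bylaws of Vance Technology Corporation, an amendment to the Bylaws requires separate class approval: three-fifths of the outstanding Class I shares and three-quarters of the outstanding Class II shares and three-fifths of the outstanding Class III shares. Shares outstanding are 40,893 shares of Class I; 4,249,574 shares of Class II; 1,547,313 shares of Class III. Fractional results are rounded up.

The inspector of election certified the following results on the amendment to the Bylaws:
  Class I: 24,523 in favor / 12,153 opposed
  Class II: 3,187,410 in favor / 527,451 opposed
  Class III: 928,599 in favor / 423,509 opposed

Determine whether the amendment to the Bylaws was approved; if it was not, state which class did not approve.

Not approved — the Class I shares did not give the required vote.

Class I: 3/5 of 40893 = 24535.80, rounded up to 24536; 24,536 required, 24,523 in favor — not approved.
Class II: 3/4 of 4249574 = 3187180.50, rounded up to 3187181; 3,187,181 required, 3,187,410 in favor — approved.
Class III: 3/5 of 1547313 = 928387.80, rounded up to 928388; 928,388 required, 928,599 in favor — approved.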